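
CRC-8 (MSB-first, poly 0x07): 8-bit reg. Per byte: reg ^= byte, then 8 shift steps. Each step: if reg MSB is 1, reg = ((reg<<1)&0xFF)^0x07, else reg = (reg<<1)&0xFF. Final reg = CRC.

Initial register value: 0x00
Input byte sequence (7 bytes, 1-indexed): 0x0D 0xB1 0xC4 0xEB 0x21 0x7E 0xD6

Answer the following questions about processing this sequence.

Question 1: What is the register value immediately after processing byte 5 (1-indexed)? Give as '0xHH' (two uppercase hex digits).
Answer: 0x6F

Derivation:
After byte 1 (0x0D): reg=0x23
After byte 2 (0xB1): reg=0xF7
After byte 3 (0xC4): reg=0x99
After byte 4 (0xEB): reg=0x59
After byte 5 (0x21): reg=0x6F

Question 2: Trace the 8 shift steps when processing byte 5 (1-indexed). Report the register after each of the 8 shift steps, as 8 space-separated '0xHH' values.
After byte 1 (0x0D): reg=0x23
After byte 2 (0xB1): reg=0xF7
After byte 3 (0xC4): reg=0x99
After byte 4 (0xEB): reg=0x59
Register before byte 5: 0x59
After XOR with byte 0x21: 0x78

Answer: 0xF0 0xE7 0xC9 0x95 0x2D 0x5A 0xB4 0x6F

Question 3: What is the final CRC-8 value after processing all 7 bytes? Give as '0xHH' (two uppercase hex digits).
After byte 1 (0x0D): reg=0x23
After byte 2 (0xB1): reg=0xF7
After byte 3 (0xC4): reg=0x99
After byte 4 (0xEB): reg=0x59
After byte 5 (0x21): reg=0x6F
After byte 6 (0x7E): reg=0x77
After byte 7 (0xD6): reg=0x6E

Answer: 0x6E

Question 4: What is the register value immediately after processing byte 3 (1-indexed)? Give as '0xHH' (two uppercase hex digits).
After byte 1 (0x0D): reg=0x23
After byte 2 (0xB1): reg=0xF7
After byte 3 (0xC4): reg=0x99

Answer: 0x99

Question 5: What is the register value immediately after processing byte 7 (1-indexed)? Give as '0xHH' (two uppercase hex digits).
Answer: 0x6E

Derivation:
After byte 1 (0x0D): reg=0x23
After byte 2 (0xB1): reg=0xF7
After byte 3 (0xC4): reg=0x99
After byte 4 (0xEB): reg=0x59
After byte 5 (0x21): reg=0x6F
After byte 6 (0x7E): reg=0x77
After byte 7 (0xD6): reg=0x6E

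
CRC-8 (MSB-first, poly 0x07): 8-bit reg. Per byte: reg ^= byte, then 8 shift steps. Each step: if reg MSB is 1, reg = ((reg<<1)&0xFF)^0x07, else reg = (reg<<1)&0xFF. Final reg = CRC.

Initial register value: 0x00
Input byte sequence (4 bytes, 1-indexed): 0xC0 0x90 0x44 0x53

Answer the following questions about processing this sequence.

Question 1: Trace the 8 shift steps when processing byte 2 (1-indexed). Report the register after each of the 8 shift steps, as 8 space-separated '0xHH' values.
Answer: 0xBB 0x71 0xE2 0xC3 0x81 0x05 0x0A 0x14

Derivation:
After byte 1 (0xC0): reg=0x4E
Register before byte 2: 0x4E
After XOR with byte 0x90: 0xDE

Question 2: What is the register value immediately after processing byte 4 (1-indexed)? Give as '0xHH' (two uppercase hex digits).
After byte 1 (0xC0): reg=0x4E
After byte 2 (0x90): reg=0x14
After byte 3 (0x44): reg=0xB7
After byte 4 (0x53): reg=0xB2

Answer: 0xB2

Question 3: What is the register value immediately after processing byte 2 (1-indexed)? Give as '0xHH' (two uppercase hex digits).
After byte 1 (0xC0): reg=0x4E
After byte 2 (0x90): reg=0x14

Answer: 0x14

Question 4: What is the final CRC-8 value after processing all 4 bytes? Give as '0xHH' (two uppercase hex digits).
Answer: 0xB2

Derivation:
After byte 1 (0xC0): reg=0x4E
After byte 2 (0x90): reg=0x14
After byte 3 (0x44): reg=0xB7
After byte 4 (0x53): reg=0xB2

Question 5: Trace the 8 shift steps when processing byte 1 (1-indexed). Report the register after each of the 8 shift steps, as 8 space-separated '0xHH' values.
Answer: 0x87 0x09 0x12 0x24 0x48 0x90 0x27 0x4E

Derivation:
Register before byte 1: 0x00
After XOR with byte 0xC0: 0xC0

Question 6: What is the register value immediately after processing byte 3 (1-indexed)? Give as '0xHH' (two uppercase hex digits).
After byte 1 (0xC0): reg=0x4E
After byte 2 (0x90): reg=0x14
After byte 3 (0x44): reg=0xB7

Answer: 0xB7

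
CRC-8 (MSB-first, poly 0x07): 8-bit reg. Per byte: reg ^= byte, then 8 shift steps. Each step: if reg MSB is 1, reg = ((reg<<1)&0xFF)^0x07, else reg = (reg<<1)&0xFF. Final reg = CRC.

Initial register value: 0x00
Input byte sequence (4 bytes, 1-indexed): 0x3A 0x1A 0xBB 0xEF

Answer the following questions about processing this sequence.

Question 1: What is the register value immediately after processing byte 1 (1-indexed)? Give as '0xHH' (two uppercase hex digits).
Answer: 0xA6

Derivation:
After byte 1 (0x3A): reg=0xA6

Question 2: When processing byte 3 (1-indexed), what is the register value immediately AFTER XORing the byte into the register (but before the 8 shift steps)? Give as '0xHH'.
Register before byte 3: 0x3D
Byte 3: 0xBB
0x3D XOR 0xBB = 0x86

Answer: 0x86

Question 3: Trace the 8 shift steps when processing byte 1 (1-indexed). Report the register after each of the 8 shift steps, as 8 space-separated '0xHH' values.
Register before byte 1: 0x00
After XOR with byte 0x3A: 0x3A

Answer: 0x74 0xE8 0xD7 0xA9 0x55 0xAA 0x53 0xA6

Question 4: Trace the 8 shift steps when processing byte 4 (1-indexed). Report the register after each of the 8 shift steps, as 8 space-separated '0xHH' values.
Answer: 0xE8 0xD7 0xA9 0x55 0xAA 0x53 0xA6 0x4B

Derivation:
After byte 1 (0x3A): reg=0xA6
After byte 2 (0x1A): reg=0x3D
After byte 3 (0xBB): reg=0x9B
Register before byte 4: 0x9B
After XOR with byte 0xEF: 0x74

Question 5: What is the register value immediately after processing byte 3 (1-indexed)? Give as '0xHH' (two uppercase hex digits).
After byte 1 (0x3A): reg=0xA6
After byte 2 (0x1A): reg=0x3D
After byte 3 (0xBB): reg=0x9B

Answer: 0x9B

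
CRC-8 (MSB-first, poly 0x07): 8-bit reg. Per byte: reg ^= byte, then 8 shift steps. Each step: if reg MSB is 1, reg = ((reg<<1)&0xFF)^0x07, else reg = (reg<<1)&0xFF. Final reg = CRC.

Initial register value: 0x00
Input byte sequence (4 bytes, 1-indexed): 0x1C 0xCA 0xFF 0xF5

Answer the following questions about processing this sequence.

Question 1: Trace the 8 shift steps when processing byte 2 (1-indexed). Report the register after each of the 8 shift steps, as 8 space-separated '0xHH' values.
Answer: 0x3B 0x76 0xEC 0xDF 0xB9 0x75 0xEA 0xD3

Derivation:
After byte 1 (0x1C): reg=0x54
Register before byte 2: 0x54
After XOR with byte 0xCA: 0x9E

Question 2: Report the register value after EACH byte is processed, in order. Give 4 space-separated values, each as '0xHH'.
0x54 0xD3 0xC4 0x97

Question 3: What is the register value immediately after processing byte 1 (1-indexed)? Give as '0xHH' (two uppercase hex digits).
Answer: 0x54

Derivation:
After byte 1 (0x1C): reg=0x54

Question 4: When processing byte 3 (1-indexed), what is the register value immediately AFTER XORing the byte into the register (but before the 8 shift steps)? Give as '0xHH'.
Answer: 0x2C

Derivation:
Register before byte 3: 0xD3
Byte 3: 0xFF
0xD3 XOR 0xFF = 0x2C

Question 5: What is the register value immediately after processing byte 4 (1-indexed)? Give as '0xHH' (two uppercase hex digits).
After byte 1 (0x1C): reg=0x54
After byte 2 (0xCA): reg=0xD3
After byte 3 (0xFF): reg=0xC4
After byte 4 (0xF5): reg=0x97

Answer: 0x97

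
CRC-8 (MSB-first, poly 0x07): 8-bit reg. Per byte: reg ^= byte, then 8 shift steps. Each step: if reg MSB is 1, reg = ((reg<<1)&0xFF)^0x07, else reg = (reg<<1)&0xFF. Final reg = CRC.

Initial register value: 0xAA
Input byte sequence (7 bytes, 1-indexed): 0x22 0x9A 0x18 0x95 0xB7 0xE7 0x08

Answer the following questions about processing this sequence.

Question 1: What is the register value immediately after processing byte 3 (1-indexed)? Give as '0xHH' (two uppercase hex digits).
Answer: 0x71

Derivation:
After byte 1 (0x22): reg=0xB1
After byte 2 (0x9A): reg=0xD1
After byte 3 (0x18): reg=0x71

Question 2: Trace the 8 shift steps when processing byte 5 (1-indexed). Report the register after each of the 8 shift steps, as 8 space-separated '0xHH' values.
After byte 1 (0x22): reg=0xB1
After byte 2 (0x9A): reg=0xD1
After byte 3 (0x18): reg=0x71
After byte 4 (0x95): reg=0xB2
Register before byte 5: 0xB2
After XOR with byte 0xB7: 0x05

Answer: 0x0A 0x14 0x28 0x50 0xA0 0x47 0x8E 0x1B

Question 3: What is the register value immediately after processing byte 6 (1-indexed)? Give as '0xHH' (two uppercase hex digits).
After byte 1 (0x22): reg=0xB1
After byte 2 (0x9A): reg=0xD1
After byte 3 (0x18): reg=0x71
After byte 4 (0x95): reg=0xB2
After byte 5 (0xB7): reg=0x1B
After byte 6 (0xE7): reg=0xFA

Answer: 0xFA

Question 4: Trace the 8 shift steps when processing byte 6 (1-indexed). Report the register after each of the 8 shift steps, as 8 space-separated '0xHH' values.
Answer: 0xFF 0xF9 0xF5 0xED 0xDD 0xBD 0x7D 0xFA

Derivation:
After byte 1 (0x22): reg=0xB1
After byte 2 (0x9A): reg=0xD1
After byte 3 (0x18): reg=0x71
After byte 4 (0x95): reg=0xB2
After byte 5 (0xB7): reg=0x1B
Register before byte 6: 0x1B
After XOR with byte 0xE7: 0xFC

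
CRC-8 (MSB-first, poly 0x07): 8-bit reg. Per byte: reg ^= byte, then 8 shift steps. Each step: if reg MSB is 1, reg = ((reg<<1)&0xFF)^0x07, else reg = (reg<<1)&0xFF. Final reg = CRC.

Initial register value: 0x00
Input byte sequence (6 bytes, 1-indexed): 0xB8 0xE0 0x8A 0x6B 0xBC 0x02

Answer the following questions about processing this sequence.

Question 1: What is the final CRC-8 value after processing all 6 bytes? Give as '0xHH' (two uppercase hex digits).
After byte 1 (0xB8): reg=0x21
After byte 2 (0xE0): reg=0x49
After byte 3 (0x8A): reg=0x47
After byte 4 (0x6B): reg=0xC4
After byte 5 (0xBC): reg=0x6F
After byte 6 (0x02): reg=0x04

Answer: 0x04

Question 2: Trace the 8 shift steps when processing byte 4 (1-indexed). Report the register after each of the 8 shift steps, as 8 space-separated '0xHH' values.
After byte 1 (0xB8): reg=0x21
After byte 2 (0xE0): reg=0x49
After byte 3 (0x8A): reg=0x47
Register before byte 4: 0x47
After XOR with byte 0x6B: 0x2C

Answer: 0x58 0xB0 0x67 0xCE 0x9B 0x31 0x62 0xC4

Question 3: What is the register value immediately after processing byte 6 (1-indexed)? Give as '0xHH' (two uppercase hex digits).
After byte 1 (0xB8): reg=0x21
After byte 2 (0xE0): reg=0x49
After byte 3 (0x8A): reg=0x47
After byte 4 (0x6B): reg=0xC4
After byte 5 (0xBC): reg=0x6F
After byte 6 (0x02): reg=0x04

Answer: 0x04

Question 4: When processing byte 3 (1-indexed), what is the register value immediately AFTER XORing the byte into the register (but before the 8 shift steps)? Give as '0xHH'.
Register before byte 3: 0x49
Byte 3: 0x8A
0x49 XOR 0x8A = 0xC3

Answer: 0xC3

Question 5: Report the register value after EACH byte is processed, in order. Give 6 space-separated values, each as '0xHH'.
0x21 0x49 0x47 0xC4 0x6F 0x04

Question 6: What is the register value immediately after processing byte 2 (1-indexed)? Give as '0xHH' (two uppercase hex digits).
Answer: 0x49

Derivation:
After byte 1 (0xB8): reg=0x21
After byte 2 (0xE0): reg=0x49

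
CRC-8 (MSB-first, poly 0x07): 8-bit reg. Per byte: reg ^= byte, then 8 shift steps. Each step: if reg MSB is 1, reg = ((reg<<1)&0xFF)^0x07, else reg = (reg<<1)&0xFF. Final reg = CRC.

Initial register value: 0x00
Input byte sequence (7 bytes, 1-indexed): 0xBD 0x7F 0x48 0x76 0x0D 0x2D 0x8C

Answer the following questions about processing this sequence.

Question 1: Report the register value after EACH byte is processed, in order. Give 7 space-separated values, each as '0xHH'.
0x3A 0xDC 0xE5 0xF0 0xFD 0x3E 0x17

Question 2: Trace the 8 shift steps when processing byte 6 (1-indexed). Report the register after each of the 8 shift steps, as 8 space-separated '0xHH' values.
Answer: 0xA7 0x49 0x92 0x23 0x46 0x8C 0x1F 0x3E

Derivation:
After byte 1 (0xBD): reg=0x3A
After byte 2 (0x7F): reg=0xDC
After byte 3 (0x48): reg=0xE5
After byte 4 (0x76): reg=0xF0
After byte 5 (0x0D): reg=0xFD
Register before byte 6: 0xFD
After XOR with byte 0x2D: 0xD0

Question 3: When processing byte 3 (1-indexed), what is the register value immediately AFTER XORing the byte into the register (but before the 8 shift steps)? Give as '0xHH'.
Answer: 0x94

Derivation:
Register before byte 3: 0xDC
Byte 3: 0x48
0xDC XOR 0x48 = 0x94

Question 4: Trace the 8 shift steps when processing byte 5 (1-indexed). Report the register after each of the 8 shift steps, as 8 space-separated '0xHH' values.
After byte 1 (0xBD): reg=0x3A
After byte 2 (0x7F): reg=0xDC
After byte 3 (0x48): reg=0xE5
After byte 4 (0x76): reg=0xF0
Register before byte 5: 0xF0
After XOR with byte 0x0D: 0xFD

Answer: 0xFD 0xFD 0xFD 0xFD 0xFD 0xFD 0xFD 0xFD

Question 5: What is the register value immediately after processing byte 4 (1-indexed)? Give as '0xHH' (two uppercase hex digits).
Answer: 0xF0

Derivation:
After byte 1 (0xBD): reg=0x3A
After byte 2 (0x7F): reg=0xDC
After byte 3 (0x48): reg=0xE5
After byte 4 (0x76): reg=0xF0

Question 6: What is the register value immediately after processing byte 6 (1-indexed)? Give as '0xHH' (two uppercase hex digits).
After byte 1 (0xBD): reg=0x3A
After byte 2 (0x7F): reg=0xDC
After byte 3 (0x48): reg=0xE5
After byte 4 (0x76): reg=0xF0
After byte 5 (0x0D): reg=0xFD
After byte 6 (0x2D): reg=0x3E

Answer: 0x3E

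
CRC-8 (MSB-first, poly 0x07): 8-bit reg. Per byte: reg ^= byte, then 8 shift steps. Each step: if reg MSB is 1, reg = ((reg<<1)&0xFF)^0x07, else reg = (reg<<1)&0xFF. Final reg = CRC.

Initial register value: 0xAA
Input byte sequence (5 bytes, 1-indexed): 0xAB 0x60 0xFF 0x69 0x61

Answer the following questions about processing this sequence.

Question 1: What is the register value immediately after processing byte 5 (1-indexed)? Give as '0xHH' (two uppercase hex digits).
After byte 1 (0xAB): reg=0x07
After byte 2 (0x60): reg=0x32
After byte 3 (0xFF): reg=0x6D
After byte 4 (0x69): reg=0x1C
After byte 5 (0x61): reg=0x74

Answer: 0x74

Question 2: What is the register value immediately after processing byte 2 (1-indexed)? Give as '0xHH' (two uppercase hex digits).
After byte 1 (0xAB): reg=0x07
After byte 2 (0x60): reg=0x32

Answer: 0x32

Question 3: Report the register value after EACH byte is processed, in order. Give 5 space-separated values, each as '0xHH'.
0x07 0x32 0x6D 0x1C 0x74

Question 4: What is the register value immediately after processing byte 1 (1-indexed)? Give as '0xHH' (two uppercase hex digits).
After byte 1 (0xAB): reg=0x07

Answer: 0x07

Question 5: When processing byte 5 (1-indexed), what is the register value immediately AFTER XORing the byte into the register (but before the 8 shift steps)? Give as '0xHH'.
Register before byte 5: 0x1C
Byte 5: 0x61
0x1C XOR 0x61 = 0x7D

Answer: 0x7D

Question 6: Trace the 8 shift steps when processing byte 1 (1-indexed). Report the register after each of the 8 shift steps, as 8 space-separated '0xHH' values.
Answer: 0x02 0x04 0x08 0x10 0x20 0x40 0x80 0x07

Derivation:
Register before byte 1: 0xAA
After XOR with byte 0xAB: 0x01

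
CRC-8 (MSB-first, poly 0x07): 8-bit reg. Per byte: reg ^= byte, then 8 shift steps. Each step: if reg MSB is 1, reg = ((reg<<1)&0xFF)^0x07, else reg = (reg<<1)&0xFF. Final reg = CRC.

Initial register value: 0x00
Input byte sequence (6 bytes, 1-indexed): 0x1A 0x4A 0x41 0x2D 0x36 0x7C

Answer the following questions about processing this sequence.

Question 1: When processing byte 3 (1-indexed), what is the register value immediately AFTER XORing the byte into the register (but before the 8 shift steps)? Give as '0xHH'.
Answer: 0x65

Derivation:
Register before byte 3: 0x24
Byte 3: 0x41
0x24 XOR 0x41 = 0x65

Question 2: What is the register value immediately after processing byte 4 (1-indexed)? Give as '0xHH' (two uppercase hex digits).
Answer: 0x77

Derivation:
After byte 1 (0x1A): reg=0x46
After byte 2 (0x4A): reg=0x24
After byte 3 (0x41): reg=0x3C
After byte 4 (0x2D): reg=0x77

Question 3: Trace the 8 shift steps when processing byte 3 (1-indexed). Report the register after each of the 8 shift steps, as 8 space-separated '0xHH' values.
After byte 1 (0x1A): reg=0x46
After byte 2 (0x4A): reg=0x24
Register before byte 3: 0x24
After XOR with byte 0x41: 0x65

Answer: 0xCA 0x93 0x21 0x42 0x84 0x0F 0x1E 0x3C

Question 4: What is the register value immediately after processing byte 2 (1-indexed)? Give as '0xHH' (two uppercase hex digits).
Answer: 0x24

Derivation:
After byte 1 (0x1A): reg=0x46
After byte 2 (0x4A): reg=0x24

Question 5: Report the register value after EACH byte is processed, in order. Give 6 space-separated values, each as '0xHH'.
0x46 0x24 0x3C 0x77 0xC0 0x3D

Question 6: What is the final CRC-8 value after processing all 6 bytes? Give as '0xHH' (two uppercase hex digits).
After byte 1 (0x1A): reg=0x46
After byte 2 (0x4A): reg=0x24
After byte 3 (0x41): reg=0x3C
After byte 4 (0x2D): reg=0x77
After byte 5 (0x36): reg=0xC0
After byte 6 (0x7C): reg=0x3D

Answer: 0x3D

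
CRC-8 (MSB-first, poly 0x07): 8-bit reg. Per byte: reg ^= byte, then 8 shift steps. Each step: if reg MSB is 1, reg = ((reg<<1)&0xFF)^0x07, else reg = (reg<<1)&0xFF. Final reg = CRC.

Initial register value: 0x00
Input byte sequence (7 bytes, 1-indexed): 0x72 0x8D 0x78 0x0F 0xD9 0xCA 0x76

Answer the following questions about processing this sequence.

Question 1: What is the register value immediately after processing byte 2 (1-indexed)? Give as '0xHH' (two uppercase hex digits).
After byte 1 (0x72): reg=0x59
After byte 2 (0x8D): reg=0x22

Answer: 0x22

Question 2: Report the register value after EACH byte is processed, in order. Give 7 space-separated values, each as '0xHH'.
0x59 0x22 0x81 0xA3 0x61 0x58 0xCA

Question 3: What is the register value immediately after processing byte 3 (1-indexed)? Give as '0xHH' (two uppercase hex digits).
After byte 1 (0x72): reg=0x59
After byte 2 (0x8D): reg=0x22
After byte 3 (0x78): reg=0x81

Answer: 0x81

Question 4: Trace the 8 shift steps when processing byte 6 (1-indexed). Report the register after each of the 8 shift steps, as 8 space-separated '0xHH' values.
Answer: 0x51 0xA2 0x43 0x86 0x0B 0x16 0x2C 0x58

Derivation:
After byte 1 (0x72): reg=0x59
After byte 2 (0x8D): reg=0x22
After byte 3 (0x78): reg=0x81
After byte 4 (0x0F): reg=0xA3
After byte 5 (0xD9): reg=0x61
Register before byte 6: 0x61
After XOR with byte 0xCA: 0xAB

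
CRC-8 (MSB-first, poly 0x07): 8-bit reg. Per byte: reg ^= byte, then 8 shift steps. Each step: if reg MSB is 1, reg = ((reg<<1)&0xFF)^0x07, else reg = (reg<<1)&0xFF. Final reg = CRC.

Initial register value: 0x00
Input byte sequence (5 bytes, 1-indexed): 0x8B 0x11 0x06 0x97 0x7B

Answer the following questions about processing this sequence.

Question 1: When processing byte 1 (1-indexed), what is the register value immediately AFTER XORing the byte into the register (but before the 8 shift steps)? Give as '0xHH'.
Register before byte 1: 0x00
Byte 1: 0x8B
0x00 XOR 0x8B = 0x8B

Answer: 0x8B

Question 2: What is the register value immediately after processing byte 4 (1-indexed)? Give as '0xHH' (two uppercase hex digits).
Answer: 0xE0

Derivation:
After byte 1 (0x8B): reg=0xB8
After byte 2 (0x11): reg=0x56
After byte 3 (0x06): reg=0xB7
After byte 4 (0x97): reg=0xE0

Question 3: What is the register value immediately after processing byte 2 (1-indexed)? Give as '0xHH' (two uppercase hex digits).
Answer: 0x56

Derivation:
After byte 1 (0x8B): reg=0xB8
After byte 2 (0x11): reg=0x56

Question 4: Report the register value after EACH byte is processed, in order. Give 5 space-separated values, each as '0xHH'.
0xB8 0x56 0xB7 0xE0 0xC8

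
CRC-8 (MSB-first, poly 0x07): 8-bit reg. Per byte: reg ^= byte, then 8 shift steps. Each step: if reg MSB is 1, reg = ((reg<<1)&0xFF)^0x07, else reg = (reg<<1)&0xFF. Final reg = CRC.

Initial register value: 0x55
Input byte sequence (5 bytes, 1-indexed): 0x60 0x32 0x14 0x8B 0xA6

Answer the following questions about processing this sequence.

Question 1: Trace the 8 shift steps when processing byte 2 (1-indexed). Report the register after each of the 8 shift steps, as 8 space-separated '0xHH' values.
After byte 1 (0x60): reg=0x8B
Register before byte 2: 0x8B
After XOR with byte 0x32: 0xB9

Answer: 0x75 0xEA 0xD3 0xA1 0x45 0x8A 0x13 0x26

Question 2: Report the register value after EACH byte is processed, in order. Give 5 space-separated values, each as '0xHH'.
0x8B 0x26 0x9E 0x6B 0x6D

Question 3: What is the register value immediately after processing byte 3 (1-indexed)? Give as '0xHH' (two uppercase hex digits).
After byte 1 (0x60): reg=0x8B
After byte 2 (0x32): reg=0x26
After byte 3 (0x14): reg=0x9E

Answer: 0x9E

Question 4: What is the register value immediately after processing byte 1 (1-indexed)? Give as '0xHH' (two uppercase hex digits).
After byte 1 (0x60): reg=0x8B

Answer: 0x8B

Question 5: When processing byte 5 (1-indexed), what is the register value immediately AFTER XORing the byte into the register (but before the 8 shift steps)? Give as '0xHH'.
Answer: 0xCD

Derivation:
Register before byte 5: 0x6B
Byte 5: 0xA6
0x6B XOR 0xA6 = 0xCD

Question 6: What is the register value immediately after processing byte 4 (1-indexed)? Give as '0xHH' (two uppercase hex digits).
Answer: 0x6B

Derivation:
After byte 1 (0x60): reg=0x8B
After byte 2 (0x32): reg=0x26
After byte 3 (0x14): reg=0x9E
After byte 4 (0x8B): reg=0x6B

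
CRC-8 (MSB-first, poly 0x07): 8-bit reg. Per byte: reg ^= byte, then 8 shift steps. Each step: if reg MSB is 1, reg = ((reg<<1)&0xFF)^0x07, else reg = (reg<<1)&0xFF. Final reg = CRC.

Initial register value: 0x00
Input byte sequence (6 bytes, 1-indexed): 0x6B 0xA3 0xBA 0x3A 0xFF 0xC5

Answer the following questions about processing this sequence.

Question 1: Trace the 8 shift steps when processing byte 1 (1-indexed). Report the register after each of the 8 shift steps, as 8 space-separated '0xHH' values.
Register before byte 1: 0x00
After XOR with byte 0x6B: 0x6B

Answer: 0xD6 0xAB 0x51 0xA2 0x43 0x86 0x0B 0x16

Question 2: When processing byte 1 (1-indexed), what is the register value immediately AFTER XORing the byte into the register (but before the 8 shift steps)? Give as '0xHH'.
Register before byte 1: 0x00
Byte 1: 0x6B
0x00 XOR 0x6B = 0x6B

Answer: 0x6B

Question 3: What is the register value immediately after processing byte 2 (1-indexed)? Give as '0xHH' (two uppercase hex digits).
Answer: 0x02

Derivation:
After byte 1 (0x6B): reg=0x16
After byte 2 (0xA3): reg=0x02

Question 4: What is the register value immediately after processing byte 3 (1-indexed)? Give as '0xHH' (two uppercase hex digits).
Answer: 0x21

Derivation:
After byte 1 (0x6B): reg=0x16
After byte 2 (0xA3): reg=0x02
After byte 3 (0xBA): reg=0x21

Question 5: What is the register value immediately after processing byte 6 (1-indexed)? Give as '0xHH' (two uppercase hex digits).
Answer: 0xCC

Derivation:
After byte 1 (0x6B): reg=0x16
After byte 2 (0xA3): reg=0x02
After byte 3 (0xBA): reg=0x21
After byte 4 (0x3A): reg=0x41
After byte 5 (0xFF): reg=0x33
After byte 6 (0xC5): reg=0xCC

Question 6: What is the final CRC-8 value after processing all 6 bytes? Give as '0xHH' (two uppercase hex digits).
Answer: 0xCC

Derivation:
After byte 1 (0x6B): reg=0x16
After byte 2 (0xA3): reg=0x02
After byte 3 (0xBA): reg=0x21
After byte 4 (0x3A): reg=0x41
After byte 5 (0xFF): reg=0x33
After byte 6 (0xC5): reg=0xCC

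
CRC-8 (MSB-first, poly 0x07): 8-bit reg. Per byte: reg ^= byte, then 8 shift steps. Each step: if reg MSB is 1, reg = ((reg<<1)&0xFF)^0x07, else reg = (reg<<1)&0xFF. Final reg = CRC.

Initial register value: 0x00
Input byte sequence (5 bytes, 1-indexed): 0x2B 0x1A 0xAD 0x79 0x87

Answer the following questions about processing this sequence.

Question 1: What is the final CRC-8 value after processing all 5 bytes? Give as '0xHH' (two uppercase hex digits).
Answer: 0x7A

Derivation:
After byte 1 (0x2B): reg=0xD1
After byte 2 (0x1A): reg=0x7F
After byte 3 (0xAD): reg=0x30
After byte 4 (0x79): reg=0xF8
After byte 5 (0x87): reg=0x7A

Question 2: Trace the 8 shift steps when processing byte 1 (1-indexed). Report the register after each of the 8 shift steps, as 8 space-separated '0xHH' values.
Answer: 0x56 0xAC 0x5F 0xBE 0x7B 0xF6 0xEB 0xD1

Derivation:
Register before byte 1: 0x00
After XOR with byte 0x2B: 0x2B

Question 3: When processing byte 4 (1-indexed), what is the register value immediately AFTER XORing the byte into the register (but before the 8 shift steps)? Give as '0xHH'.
Register before byte 4: 0x30
Byte 4: 0x79
0x30 XOR 0x79 = 0x49

Answer: 0x49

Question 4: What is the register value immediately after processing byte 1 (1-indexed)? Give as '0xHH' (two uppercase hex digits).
After byte 1 (0x2B): reg=0xD1

Answer: 0xD1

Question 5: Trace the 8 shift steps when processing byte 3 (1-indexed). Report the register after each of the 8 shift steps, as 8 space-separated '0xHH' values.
Answer: 0xA3 0x41 0x82 0x03 0x06 0x0C 0x18 0x30

Derivation:
After byte 1 (0x2B): reg=0xD1
After byte 2 (0x1A): reg=0x7F
Register before byte 3: 0x7F
After XOR with byte 0xAD: 0xD2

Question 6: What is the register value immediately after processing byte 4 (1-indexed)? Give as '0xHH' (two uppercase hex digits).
After byte 1 (0x2B): reg=0xD1
After byte 2 (0x1A): reg=0x7F
After byte 3 (0xAD): reg=0x30
After byte 4 (0x79): reg=0xF8

Answer: 0xF8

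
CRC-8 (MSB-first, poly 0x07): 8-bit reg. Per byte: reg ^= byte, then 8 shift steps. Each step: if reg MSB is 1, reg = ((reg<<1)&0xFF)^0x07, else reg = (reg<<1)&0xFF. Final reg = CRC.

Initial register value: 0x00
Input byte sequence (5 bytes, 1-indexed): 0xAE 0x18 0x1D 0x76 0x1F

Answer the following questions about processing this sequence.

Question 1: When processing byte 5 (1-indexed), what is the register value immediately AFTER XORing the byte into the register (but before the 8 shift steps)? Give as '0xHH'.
Register before byte 5: 0x33
Byte 5: 0x1F
0x33 XOR 0x1F = 0x2C

Answer: 0x2C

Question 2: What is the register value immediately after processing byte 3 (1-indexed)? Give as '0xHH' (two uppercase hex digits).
After byte 1 (0xAE): reg=0x43
After byte 2 (0x18): reg=0x86
After byte 3 (0x1D): reg=0xC8

Answer: 0xC8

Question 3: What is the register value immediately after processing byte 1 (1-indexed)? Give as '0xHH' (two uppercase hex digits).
After byte 1 (0xAE): reg=0x43

Answer: 0x43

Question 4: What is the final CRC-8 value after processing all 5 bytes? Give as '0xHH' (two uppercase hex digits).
Answer: 0xC4

Derivation:
After byte 1 (0xAE): reg=0x43
After byte 2 (0x18): reg=0x86
After byte 3 (0x1D): reg=0xC8
After byte 4 (0x76): reg=0x33
After byte 5 (0x1F): reg=0xC4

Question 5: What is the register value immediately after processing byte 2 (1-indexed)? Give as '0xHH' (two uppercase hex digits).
After byte 1 (0xAE): reg=0x43
After byte 2 (0x18): reg=0x86

Answer: 0x86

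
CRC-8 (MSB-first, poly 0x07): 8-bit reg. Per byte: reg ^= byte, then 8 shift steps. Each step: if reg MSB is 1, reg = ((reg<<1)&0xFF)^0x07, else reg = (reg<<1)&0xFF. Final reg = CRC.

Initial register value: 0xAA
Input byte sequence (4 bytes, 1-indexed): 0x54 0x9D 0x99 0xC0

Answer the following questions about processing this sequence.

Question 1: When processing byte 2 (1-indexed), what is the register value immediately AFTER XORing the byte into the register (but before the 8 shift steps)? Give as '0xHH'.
Register before byte 2: 0xF4
Byte 2: 0x9D
0xF4 XOR 0x9D = 0x69

Answer: 0x69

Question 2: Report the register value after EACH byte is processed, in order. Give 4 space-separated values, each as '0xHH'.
0xF4 0x18 0x8E 0xED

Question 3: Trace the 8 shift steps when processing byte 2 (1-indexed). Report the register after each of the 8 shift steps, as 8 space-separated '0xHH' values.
After byte 1 (0x54): reg=0xF4
Register before byte 2: 0xF4
After XOR with byte 0x9D: 0x69

Answer: 0xD2 0xA3 0x41 0x82 0x03 0x06 0x0C 0x18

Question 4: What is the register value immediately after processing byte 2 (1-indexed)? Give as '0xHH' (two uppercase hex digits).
Answer: 0x18

Derivation:
After byte 1 (0x54): reg=0xF4
After byte 2 (0x9D): reg=0x18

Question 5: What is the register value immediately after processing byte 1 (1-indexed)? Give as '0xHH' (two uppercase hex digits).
Answer: 0xF4

Derivation:
After byte 1 (0x54): reg=0xF4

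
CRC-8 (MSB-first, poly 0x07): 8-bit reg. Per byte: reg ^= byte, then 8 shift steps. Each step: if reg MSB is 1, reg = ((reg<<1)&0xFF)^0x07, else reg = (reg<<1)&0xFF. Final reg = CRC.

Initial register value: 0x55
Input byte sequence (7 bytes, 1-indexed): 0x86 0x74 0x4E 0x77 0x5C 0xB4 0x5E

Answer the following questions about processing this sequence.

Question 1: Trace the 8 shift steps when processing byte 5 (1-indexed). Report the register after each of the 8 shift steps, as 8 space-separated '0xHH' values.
After byte 1 (0x86): reg=0x37
After byte 2 (0x74): reg=0xCE
After byte 3 (0x4E): reg=0x89
After byte 4 (0x77): reg=0xF4
Register before byte 5: 0xF4
After XOR with byte 0x5C: 0xA8

Answer: 0x57 0xAE 0x5B 0xB6 0x6B 0xD6 0xAB 0x51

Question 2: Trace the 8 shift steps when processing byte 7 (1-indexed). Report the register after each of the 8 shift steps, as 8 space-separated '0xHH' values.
Answer: 0xD1 0xA5 0x4D 0x9A 0x33 0x66 0xCC 0x9F

Derivation:
After byte 1 (0x86): reg=0x37
After byte 2 (0x74): reg=0xCE
After byte 3 (0x4E): reg=0x89
After byte 4 (0x77): reg=0xF4
After byte 5 (0x5C): reg=0x51
After byte 6 (0xB4): reg=0xB5
Register before byte 7: 0xB5
After XOR with byte 0x5E: 0xEB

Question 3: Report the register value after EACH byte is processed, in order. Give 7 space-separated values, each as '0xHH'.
0x37 0xCE 0x89 0xF4 0x51 0xB5 0x9F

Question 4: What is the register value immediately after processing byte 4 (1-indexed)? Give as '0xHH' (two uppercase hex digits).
After byte 1 (0x86): reg=0x37
After byte 2 (0x74): reg=0xCE
After byte 3 (0x4E): reg=0x89
After byte 4 (0x77): reg=0xF4

Answer: 0xF4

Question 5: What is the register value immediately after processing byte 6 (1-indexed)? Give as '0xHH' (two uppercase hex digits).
Answer: 0xB5

Derivation:
After byte 1 (0x86): reg=0x37
After byte 2 (0x74): reg=0xCE
After byte 3 (0x4E): reg=0x89
After byte 4 (0x77): reg=0xF4
After byte 5 (0x5C): reg=0x51
After byte 6 (0xB4): reg=0xB5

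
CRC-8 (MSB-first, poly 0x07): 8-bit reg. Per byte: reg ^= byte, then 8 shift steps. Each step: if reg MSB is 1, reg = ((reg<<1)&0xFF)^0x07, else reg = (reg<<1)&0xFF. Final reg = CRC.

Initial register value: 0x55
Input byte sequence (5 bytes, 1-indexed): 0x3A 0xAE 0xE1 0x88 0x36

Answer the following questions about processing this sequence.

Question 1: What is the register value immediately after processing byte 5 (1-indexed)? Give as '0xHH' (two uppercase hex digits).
Answer: 0x9E

Derivation:
After byte 1 (0x3A): reg=0x0A
After byte 2 (0xAE): reg=0x75
After byte 3 (0xE1): reg=0xE5
After byte 4 (0x88): reg=0x04
After byte 5 (0x36): reg=0x9E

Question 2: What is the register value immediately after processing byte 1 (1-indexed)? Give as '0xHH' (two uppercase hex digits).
After byte 1 (0x3A): reg=0x0A

Answer: 0x0A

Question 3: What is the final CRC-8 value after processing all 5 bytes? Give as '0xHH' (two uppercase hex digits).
After byte 1 (0x3A): reg=0x0A
After byte 2 (0xAE): reg=0x75
After byte 3 (0xE1): reg=0xE5
After byte 4 (0x88): reg=0x04
After byte 5 (0x36): reg=0x9E

Answer: 0x9E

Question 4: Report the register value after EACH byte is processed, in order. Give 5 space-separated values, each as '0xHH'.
0x0A 0x75 0xE5 0x04 0x9E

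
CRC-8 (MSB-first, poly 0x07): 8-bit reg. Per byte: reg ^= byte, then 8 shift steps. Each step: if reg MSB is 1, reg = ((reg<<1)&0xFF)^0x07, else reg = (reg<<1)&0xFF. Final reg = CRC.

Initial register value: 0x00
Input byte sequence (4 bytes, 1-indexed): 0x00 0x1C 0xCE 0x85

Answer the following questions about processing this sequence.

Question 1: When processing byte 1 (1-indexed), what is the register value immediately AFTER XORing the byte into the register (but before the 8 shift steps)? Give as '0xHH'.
Register before byte 1: 0x00
Byte 1: 0x00
0x00 XOR 0x00 = 0x00

Answer: 0x00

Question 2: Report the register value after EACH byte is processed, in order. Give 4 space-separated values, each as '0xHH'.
0x00 0x54 0xCF 0xF1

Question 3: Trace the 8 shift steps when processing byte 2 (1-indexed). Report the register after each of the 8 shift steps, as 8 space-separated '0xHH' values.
After byte 1 (0x00): reg=0x00
Register before byte 2: 0x00
After XOR with byte 0x1C: 0x1C

Answer: 0x38 0x70 0xE0 0xC7 0x89 0x15 0x2A 0x54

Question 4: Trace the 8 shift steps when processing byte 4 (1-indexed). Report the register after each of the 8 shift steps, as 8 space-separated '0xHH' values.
Answer: 0x94 0x2F 0x5E 0xBC 0x7F 0xFE 0xFB 0xF1

Derivation:
After byte 1 (0x00): reg=0x00
After byte 2 (0x1C): reg=0x54
After byte 3 (0xCE): reg=0xCF
Register before byte 4: 0xCF
After XOR with byte 0x85: 0x4A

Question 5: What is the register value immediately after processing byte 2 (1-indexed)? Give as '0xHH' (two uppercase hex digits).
Answer: 0x54

Derivation:
After byte 1 (0x00): reg=0x00
After byte 2 (0x1C): reg=0x54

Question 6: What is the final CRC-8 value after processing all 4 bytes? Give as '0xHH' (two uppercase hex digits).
After byte 1 (0x00): reg=0x00
After byte 2 (0x1C): reg=0x54
After byte 3 (0xCE): reg=0xCF
After byte 4 (0x85): reg=0xF1

Answer: 0xF1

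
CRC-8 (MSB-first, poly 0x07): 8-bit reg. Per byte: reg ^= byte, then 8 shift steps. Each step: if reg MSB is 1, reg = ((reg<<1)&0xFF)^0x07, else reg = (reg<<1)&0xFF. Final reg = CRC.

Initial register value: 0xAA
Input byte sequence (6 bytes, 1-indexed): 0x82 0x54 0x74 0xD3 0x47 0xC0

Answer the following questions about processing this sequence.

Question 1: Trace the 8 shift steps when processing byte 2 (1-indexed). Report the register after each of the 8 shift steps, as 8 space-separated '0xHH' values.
After byte 1 (0x82): reg=0xD8
Register before byte 2: 0xD8
After XOR with byte 0x54: 0x8C

Answer: 0x1F 0x3E 0x7C 0xF8 0xF7 0xE9 0xD5 0xAD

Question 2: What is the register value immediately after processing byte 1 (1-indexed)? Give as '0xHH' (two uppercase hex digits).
Answer: 0xD8

Derivation:
After byte 1 (0x82): reg=0xD8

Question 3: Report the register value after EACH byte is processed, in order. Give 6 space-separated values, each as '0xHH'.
0xD8 0xAD 0x01 0x30 0x42 0x87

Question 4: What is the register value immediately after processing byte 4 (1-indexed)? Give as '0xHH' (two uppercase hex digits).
Answer: 0x30

Derivation:
After byte 1 (0x82): reg=0xD8
After byte 2 (0x54): reg=0xAD
After byte 3 (0x74): reg=0x01
After byte 4 (0xD3): reg=0x30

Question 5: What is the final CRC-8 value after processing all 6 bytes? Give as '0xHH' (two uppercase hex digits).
Answer: 0x87

Derivation:
After byte 1 (0x82): reg=0xD8
After byte 2 (0x54): reg=0xAD
After byte 3 (0x74): reg=0x01
After byte 4 (0xD3): reg=0x30
After byte 5 (0x47): reg=0x42
After byte 6 (0xC0): reg=0x87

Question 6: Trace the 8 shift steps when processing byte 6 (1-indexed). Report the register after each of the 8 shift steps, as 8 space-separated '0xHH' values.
After byte 1 (0x82): reg=0xD8
After byte 2 (0x54): reg=0xAD
After byte 3 (0x74): reg=0x01
After byte 4 (0xD3): reg=0x30
After byte 5 (0x47): reg=0x42
Register before byte 6: 0x42
After XOR with byte 0xC0: 0x82

Answer: 0x03 0x06 0x0C 0x18 0x30 0x60 0xC0 0x87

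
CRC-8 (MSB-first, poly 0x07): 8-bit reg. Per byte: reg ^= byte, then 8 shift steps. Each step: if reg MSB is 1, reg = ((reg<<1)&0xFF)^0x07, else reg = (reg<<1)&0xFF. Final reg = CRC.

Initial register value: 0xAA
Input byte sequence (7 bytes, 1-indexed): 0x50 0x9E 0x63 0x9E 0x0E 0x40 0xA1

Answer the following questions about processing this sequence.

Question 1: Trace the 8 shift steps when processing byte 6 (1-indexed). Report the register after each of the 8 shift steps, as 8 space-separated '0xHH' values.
Answer: 0xC6 0x8B 0x11 0x22 0x44 0x88 0x17 0x2E

Derivation:
After byte 1 (0x50): reg=0xE8
After byte 2 (0x9E): reg=0x45
After byte 3 (0x63): reg=0xF2
After byte 4 (0x9E): reg=0x03
After byte 5 (0x0E): reg=0x23
Register before byte 6: 0x23
After XOR with byte 0x40: 0x63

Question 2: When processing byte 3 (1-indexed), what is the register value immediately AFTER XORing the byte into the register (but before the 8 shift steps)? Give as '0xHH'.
Answer: 0x26

Derivation:
Register before byte 3: 0x45
Byte 3: 0x63
0x45 XOR 0x63 = 0x26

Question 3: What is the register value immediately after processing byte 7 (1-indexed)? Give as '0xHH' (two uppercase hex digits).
Answer: 0xA4

Derivation:
After byte 1 (0x50): reg=0xE8
After byte 2 (0x9E): reg=0x45
After byte 3 (0x63): reg=0xF2
After byte 4 (0x9E): reg=0x03
After byte 5 (0x0E): reg=0x23
After byte 6 (0x40): reg=0x2E
After byte 7 (0xA1): reg=0xA4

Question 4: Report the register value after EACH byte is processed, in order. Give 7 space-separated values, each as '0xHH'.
0xE8 0x45 0xF2 0x03 0x23 0x2E 0xA4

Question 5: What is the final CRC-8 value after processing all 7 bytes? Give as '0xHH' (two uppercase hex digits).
After byte 1 (0x50): reg=0xE8
After byte 2 (0x9E): reg=0x45
After byte 3 (0x63): reg=0xF2
After byte 4 (0x9E): reg=0x03
After byte 5 (0x0E): reg=0x23
After byte 6 (0x40): reg=0x2E
After byte 7 (0xA1): reg=0xA4

Answer: 0xA4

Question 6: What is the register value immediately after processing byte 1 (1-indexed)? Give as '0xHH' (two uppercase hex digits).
After byte 1 (0x50): reg=0xE8

Answer: 0xE8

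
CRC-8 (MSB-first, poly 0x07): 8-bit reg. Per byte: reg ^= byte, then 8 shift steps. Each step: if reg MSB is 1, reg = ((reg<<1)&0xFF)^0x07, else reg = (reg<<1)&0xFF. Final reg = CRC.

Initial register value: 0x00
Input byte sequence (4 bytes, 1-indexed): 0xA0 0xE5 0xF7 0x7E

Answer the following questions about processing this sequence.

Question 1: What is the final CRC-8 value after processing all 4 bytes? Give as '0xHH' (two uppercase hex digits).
Answer: 0xF3

Derivation:
After byte 1 (0xA0): reg=0x69
After byte 2 (0xE5): reg=0xAD
After byte 3 (0xF7): reg=0x81
After byte 4 (0x7E): reg=0xF3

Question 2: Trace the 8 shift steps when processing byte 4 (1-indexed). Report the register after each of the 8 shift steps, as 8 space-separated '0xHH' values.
Answer: 0xF9 0xF5 0xED 0xDD 0xBD 0x7D 0xFA 0xF3

Derivation:
After byte 1 (0xA0): reg=0x69
After byte 2 (0xE5): reg=0xAD
After byte 3 (0xF7): reg=0x81
Register before byte 4: 0x81
After XOR with byte 0x7E: 0xFF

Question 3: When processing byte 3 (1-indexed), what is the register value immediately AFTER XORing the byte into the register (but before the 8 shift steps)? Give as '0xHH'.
Answer: 0x5A

Derivation:
Register before byte 3: 0xAD
Byte 3: 0xF7
0xAD XOR 0xF7 = 0x5A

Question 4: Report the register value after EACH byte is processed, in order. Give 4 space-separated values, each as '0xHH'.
0x69 0xAD 0x81 0xF3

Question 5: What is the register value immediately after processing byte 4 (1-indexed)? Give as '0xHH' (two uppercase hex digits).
After byte 1 (0xA0): reg=0x69
After byte 2 (0xE5): reg=0xAD
After byte 3 (0xF7): reg=0x81
After byte 4 (0x7E): reg=0xF3

Answer: 0xF3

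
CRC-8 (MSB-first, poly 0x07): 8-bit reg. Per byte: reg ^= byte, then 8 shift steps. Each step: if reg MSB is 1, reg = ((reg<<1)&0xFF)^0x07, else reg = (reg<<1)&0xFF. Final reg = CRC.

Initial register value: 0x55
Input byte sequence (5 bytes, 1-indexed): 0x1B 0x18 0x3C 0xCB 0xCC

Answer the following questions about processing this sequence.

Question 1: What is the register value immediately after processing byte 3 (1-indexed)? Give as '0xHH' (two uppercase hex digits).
After byte 1 (0x1B): reg=0xED
After byte 2 (0x18): reg=0xC5
After byte 3 (0x3C): reg=0xE1

Answer: 0xE1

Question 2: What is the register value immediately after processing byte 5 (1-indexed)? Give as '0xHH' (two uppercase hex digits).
After byte 1 (0x1B): reg=0xED
After byte 2 (0x18): reg=0xC5
After byte 3 (0x3C): reg=0xE1
After byte 4 (0xCB): reg=0xD6
After byte 5 (0xCC): reg=0x46

Answer: 0x46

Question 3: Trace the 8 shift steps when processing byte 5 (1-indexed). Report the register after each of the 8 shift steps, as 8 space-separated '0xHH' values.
After byte 1 (0x1B): reg=0xED
After byte 2 (0x18): reg=0xC5
After byte 3 (0x3C): reg=0xE1
After byte 4 (0xCB): reg=0xD6
Register before byte 5: 0xD6
After XOR with byte 0xCC: 0x1A

Answer: 0x34 0x68 0xD0 0xA7 0x49 0x92 0x23 0x46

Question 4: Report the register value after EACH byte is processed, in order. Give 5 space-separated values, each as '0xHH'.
0xED 0xC5 0xE1 0xD6 0x46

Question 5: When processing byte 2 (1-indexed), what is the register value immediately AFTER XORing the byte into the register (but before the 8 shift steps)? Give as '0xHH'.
Answer: 0xF5

Derivation:
Register before byte 2: 0xED
Byte 2: 0x18
0xED XOR 0x18 = 0xF5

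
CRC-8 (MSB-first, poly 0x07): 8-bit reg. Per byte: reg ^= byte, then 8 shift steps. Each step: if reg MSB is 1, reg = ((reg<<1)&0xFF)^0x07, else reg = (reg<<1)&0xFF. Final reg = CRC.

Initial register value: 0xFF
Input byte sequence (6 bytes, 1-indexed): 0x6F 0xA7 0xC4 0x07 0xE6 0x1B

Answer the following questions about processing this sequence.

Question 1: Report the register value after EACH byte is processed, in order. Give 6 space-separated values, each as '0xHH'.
0xF9 0x9D 0x88 0xA4 0xC9 0x30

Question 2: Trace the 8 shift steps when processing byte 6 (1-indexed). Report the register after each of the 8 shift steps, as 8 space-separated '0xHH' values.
Answer: 0xA3 0x41 0x82 0x03 0x06 0x0C 0x18 0x30

Derivation:
After byte 1 (0x6F): reg=0xF9
After byte 2 (0xA7): reg=0x9D
After byte 3 (0xC4): reg=0x88
After byte 4 (0x07): reg=0xA4
After byte 5 (0xE6): reg=0xC9
Register before byte 6: 0xC9
After XOR with byte 0x1B: 0xD2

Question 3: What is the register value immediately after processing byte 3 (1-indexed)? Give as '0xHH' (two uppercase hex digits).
Answer: 0x88

Derivation:
After byte 1 (0x6F): reg=0xF9
After byte 2 (0xA7): reg=0x9D
After byte 3 (0xC4): reg=0x88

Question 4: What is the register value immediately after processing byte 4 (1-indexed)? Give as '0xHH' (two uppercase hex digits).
After byte 1 (0x6F): reg=0xF9
After byte 2 (0xA7): reg=0x9D
After byte 3 (0xC4): reg=0x88
After byte 4 (0x07): reg=0xA4

Answer: 0xA4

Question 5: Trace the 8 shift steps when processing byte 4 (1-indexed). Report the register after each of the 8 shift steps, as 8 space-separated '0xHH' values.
Answer: 0x19 0x32 0x64 0xC8 0x97 0x29 0x52 0xA4

Derivation:
After byte 1 (0x6F): reg=0xF9
After byte 2 (0xA7): reg=0x9D
After byte 3 (0xC4): reg=0x88
Register before byte 4: 0x88
After XOR with byte 0x07: 0x8F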